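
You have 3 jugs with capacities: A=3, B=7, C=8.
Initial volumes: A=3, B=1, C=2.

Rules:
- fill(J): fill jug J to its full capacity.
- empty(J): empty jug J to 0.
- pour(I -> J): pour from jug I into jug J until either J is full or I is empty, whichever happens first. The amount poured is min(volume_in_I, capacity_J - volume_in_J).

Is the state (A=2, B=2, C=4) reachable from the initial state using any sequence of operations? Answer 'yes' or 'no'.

BFS explored all 204 reachable states.
Reachable set includes: (0,0,0), (0,0,1), (0,0,2), (0,0,3), (0,0,4), (0,0,5), (0,0,6), (0,0,7), (0,0,8), (0,1,0), (0,1,1), (0,1,2) ...
Target (A=2, B=2, C=4) not in reachable set → no.

Answer: no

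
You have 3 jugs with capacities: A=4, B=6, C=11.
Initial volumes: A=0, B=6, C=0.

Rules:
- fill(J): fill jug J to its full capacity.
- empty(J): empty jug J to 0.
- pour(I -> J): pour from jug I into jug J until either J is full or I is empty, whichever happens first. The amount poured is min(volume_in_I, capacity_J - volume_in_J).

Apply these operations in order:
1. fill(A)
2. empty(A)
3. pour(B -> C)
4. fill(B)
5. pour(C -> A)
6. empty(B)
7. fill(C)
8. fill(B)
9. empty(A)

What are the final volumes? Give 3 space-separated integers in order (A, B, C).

Step 1: fill(A) -> (A=4 B=6 C=0)
Step 2: empty(A) -> (A=0 B=6 C=0)
Step 3: pour(B -> C) -> (A=0 B=0 C=6)
Step 4: fill(B) -> (A=0 B=6 C=6)
Step 5: pour(C -> A) -> (A=4 B=6 C=2)
Step 6: empty(B) -> (A=4 B=0 C=2)
Step 7: fill(C) -> (A=4 B=0 C=11)
Step 8: fill(B) -> (A=4 B=6 C=11)
Step 9: empty(A) -> (A=0 B=6 C=11)

Answer: 0 6 11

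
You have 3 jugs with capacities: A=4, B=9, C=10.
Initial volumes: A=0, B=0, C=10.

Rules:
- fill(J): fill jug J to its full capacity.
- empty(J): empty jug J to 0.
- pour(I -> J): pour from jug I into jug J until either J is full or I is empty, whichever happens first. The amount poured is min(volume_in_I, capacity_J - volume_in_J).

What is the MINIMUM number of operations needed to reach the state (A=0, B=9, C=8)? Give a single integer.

Answer: 6

Derivation:
BFS from (A=0, B=0, C=10). One shortest path:
  1. fill(A) -> (A=4 B=0 C=10)
  2. fill(B) -> (A=4 B=9 C=10)
  3. empty(C) -> (A=4 B=9 C=0)
  4. pour(A -> C) -> (A=0 B=9 C=4)
  5. fill(A) -> (A=4 B=9 C=4)
  6. pour(A -> C) -> (A=0 B=9 C=8)
Reached target in 6 moves.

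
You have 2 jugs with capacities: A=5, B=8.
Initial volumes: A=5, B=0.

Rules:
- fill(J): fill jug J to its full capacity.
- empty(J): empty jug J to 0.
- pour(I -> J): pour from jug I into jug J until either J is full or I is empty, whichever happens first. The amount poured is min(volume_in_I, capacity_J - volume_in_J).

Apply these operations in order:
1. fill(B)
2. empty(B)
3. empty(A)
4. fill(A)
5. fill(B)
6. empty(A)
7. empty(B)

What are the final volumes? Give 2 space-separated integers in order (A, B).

Answer: 0 0

Derivation:
Step 1: fill(B) -> (A=5 B=8)
Step 2: empty(B) -> (A=5 B=0)
Step 3: empty(A) -> (A=0 B=0)
Step 4: fill(A) -> (A=5 B=0)
Step 5: fill(B) -> (A=5 B=8)
Step 6: empty(A) -> (A=0 B=8)
Step 7: empty(B) -> (A=0 B=0)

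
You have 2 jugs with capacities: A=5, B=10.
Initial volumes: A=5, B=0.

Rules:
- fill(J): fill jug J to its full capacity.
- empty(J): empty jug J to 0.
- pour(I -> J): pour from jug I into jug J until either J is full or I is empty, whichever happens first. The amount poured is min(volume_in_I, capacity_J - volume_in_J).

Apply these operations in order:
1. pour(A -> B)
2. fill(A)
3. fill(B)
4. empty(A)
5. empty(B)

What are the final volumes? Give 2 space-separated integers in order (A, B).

Answer: 0 0

Derivation:
Step 1: pour(A -> B) -> (A=0 B=5)
Step 2: fill(A) -> (A=5 B=5)
Step 3: fill(B) -> (A=5 B=10)
Step 4: empty(A) -> (A=0 B=10)
Step 5: empty(B) -> (A=0 B=0)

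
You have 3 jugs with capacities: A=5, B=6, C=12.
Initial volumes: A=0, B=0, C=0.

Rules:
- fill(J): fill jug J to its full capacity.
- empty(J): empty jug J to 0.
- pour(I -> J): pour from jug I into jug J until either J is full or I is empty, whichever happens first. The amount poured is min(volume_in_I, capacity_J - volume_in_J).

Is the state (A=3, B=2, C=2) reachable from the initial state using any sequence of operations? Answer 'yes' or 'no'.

Answer: no

Derivation:
BFS explored all 326 reachable states.
Reachable set includes: (0,0,0), (0,0,1), (0,0,2), (0,0,3), (0,0,4), (0,0,5), (0,0,6), (0,0,7), (0,0,8), (0,0,9), (0,0,10), (0,0,11) ...
Target (A=3, B=2, C=2) not in reachable set → no.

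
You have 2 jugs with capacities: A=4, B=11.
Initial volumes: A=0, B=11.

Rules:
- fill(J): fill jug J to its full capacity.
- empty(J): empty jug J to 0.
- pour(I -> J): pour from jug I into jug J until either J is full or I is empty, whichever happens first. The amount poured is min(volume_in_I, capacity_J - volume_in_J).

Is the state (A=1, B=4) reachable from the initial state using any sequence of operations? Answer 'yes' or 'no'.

BFS explored all 30 reachable states.
Reachable set includes: (0,0), (0,1), (0,2), (0,3), (0,4), (0,5), (0,6), (0,7), (0,8), (0,9), (0,10), (0,11) ...
Target (A=1, B=4) not in reachable set → no.

Answer: no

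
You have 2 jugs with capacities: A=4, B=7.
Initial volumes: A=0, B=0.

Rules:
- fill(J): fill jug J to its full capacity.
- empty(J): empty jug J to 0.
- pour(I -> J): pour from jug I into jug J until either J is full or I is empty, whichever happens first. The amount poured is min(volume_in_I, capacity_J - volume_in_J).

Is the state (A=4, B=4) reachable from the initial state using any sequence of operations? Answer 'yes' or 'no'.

BFS from (A=0, B=0):
  1. fill(A) -> (A=4 B=0)
  2. pour(A -> B) -> (A=0 B=4)
  3. fill(A) -> (A=4 B=4)
Target reached → yes.

Answer: yes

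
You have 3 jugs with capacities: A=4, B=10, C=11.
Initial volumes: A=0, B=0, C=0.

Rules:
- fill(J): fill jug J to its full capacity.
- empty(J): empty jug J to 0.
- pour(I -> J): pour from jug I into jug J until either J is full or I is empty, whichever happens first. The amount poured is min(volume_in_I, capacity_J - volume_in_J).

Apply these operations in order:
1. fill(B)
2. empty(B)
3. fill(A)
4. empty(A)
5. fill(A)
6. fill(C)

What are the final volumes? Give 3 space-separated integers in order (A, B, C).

Step 1: fill(B) -> (A=0 B=10 C=0)
Step 2: empty(B) -> (A=0 B=0 C=0)
Step 3: fill(A) -> (A=4 B=0 C=0)
Step 4: empty(A) -> (A=0 B=0 C=0)
Step 5: fill(A) -> (A=4 B=0 C=0)
Step 6: fill(C) -> (A=4 B=0 C=11)

Answer: 4 0 11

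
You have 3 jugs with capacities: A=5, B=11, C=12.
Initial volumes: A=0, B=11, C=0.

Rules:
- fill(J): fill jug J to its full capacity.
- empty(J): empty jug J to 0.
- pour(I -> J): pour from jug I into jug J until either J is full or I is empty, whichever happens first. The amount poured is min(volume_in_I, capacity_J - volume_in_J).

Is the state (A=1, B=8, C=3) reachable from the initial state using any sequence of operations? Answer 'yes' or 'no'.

Answer: no

Derivation:
BFS explored all 496 reachable states.
Reachable set includes: (0,0,0), (0,0,1), (0,0,2), (0,0,3), (0,0,4), (0,0,5), (0,0,6), (0,0,7), (0,0,8), (0,0,9), (0,0,10), (0,0,11) ...
Target (A=1, B=8, C=3) not in reachable set → no.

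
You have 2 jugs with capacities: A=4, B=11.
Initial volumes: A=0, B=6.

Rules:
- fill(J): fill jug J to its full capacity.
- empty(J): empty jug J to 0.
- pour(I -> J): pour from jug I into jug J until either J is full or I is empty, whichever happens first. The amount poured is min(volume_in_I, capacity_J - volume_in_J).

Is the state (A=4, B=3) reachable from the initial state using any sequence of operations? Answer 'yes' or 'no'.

BFS from (A=0, B=6):
  1. fill(B) -> (A=0 B=11)
  2. pour(B -> A) -> (A=4 B=7)
  3. empty(A) -> (A=0 B=7)
  4. pour(B -> A) -> (A=4 B=3)
Target reached → yes.

Answer: yes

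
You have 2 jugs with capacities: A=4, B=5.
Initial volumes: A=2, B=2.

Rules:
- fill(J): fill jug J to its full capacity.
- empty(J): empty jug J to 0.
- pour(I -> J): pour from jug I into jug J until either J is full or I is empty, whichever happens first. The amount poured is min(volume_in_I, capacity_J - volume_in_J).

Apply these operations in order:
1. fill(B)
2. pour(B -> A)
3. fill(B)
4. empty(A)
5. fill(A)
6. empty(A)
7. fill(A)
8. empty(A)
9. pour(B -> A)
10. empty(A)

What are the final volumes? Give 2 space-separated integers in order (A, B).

Answer: 0 1

Derivation:
Step 1: fill(B) -> (A=2 B=5)
Step 2: pour(B -> A) -> (A=4 B=3)
Step 3: fill(B) -> (A=4 B=5)
Step 4: empty(A) -> (A=0 B=5)
Step 5: fill(A) -> (A=4 B=5)
Step 6: empty(A) -> (A=0 B=5)
Step 7: fill(A) -> (A=4 B=5)
Step 8: empty(A) -> (A=0 B=5)
Step 9: pour(B -> A) -> (A=4 B=1)
Step 10: empty(A) -> (A=0 B=1)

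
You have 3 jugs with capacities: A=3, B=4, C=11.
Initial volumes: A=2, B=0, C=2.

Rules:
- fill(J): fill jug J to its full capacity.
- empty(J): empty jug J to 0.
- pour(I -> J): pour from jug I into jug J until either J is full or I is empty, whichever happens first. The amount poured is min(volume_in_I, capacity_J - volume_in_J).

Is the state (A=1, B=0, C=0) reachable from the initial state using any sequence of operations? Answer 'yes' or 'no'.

Answer: yes

Derivation:
BFS from (A=2, B=0, C=2):
  1. pour(C -> A) -> (A=3 B=0 C=1)
  2. empty(A) -> (A=0 B=0 C=1)
  3. pour(C -> A) -> (A=1 B=0 C=0)
Target reached → yes.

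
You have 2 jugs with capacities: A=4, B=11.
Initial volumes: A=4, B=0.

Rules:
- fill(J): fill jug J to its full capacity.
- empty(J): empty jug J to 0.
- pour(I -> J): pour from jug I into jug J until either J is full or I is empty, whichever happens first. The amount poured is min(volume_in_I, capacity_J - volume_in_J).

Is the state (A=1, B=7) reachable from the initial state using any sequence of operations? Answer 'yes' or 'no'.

Answer: no

Derivation:
BFS explored all 30 reachable states.
Reachable set includes: (0,0), (0,1), (0,2), (0,3), (0,4), (0,5), (0,6), (0,7), (0,8), (0,9), (0,10), (0,11) ...
Target (A=1, B=7) not in reachable set → no.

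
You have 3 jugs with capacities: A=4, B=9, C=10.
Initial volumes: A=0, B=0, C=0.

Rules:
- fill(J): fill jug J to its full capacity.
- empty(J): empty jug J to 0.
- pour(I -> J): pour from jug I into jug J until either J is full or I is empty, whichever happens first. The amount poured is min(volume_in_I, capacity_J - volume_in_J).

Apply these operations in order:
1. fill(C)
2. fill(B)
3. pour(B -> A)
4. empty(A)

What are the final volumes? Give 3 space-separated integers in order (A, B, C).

Step 1: fill(C) -> (A=0 B=0 C=10)
Step 2: fill(B) -> (A=0 B=9 C=10)
Step 3: pour(B -> A) -> (A=4 B=5 C=10)
Step 4: empty(A) -> (A=0 B=5 C=10)

Answer: 0 5 10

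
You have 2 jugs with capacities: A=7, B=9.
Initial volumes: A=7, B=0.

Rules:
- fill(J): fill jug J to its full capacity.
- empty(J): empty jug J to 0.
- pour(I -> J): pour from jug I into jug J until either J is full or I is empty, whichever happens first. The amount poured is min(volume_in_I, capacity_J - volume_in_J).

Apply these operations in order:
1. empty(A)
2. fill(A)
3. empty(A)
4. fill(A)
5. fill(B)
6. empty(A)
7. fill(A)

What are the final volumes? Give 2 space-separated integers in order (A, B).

Answer: 7 9

Derivation:
Step 1: empty(A) -> (A=0 B=0)
Step 2: fill(A) -> (A=7 B=0)
Step 3: empty(A) -> (A=0 B=0)
Step 4: fill(A) -> (A=7 B=0)
Step 5: fill(B) -> (A=7 B=9)
Step 6: empty(A) -> (A=0 B=9)
Step 7: fill(A) -> (A=7 B=9)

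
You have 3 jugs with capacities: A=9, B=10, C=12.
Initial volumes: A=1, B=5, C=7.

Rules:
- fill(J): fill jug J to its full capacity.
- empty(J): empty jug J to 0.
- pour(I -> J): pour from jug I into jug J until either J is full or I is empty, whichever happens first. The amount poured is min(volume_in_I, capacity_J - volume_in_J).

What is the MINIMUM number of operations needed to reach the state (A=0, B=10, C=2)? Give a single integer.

BFS from (A=1, B=5, C=7). One shortest path:
  1. empty(A) -> (A=0 B=5 C=7)
  2. pour(C -> B) -> (A=0 B=10 C=2)
Reached target in 2 moves.

Answer: 2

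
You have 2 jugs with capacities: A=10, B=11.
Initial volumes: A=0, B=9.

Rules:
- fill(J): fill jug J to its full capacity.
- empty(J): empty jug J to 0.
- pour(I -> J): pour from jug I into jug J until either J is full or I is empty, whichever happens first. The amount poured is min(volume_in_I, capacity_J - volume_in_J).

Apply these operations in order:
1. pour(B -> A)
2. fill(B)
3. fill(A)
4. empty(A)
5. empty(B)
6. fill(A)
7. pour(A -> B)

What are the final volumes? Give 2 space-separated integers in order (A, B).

Step 1: pour(B -> A) -> (A=9 B=0)
Step 2: fill(B) -> (A=9 B=11)
Step 3: fill(A) -> (A=10 B=11)
Step 4: empty(A) -> (A=0 B=11)
Step 5: empty(B) -> (A=0 B=0)
Step 6: fill(A) -> (A=10 B=0)
Step 7: pour(A -> B) -> (A=0 B=10)

Answer: 0 10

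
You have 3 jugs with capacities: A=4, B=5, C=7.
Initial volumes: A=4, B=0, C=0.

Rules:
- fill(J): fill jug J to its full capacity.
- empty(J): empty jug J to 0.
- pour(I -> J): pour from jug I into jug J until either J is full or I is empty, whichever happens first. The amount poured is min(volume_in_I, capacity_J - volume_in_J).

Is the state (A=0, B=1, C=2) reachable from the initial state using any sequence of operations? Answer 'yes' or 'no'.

BFS from (A=4, B=0, C=0):
  1. empty(A) -> (A=0 B=0 C=0)
  2. fill(C) -> (A=0 B=0 C=7)
  3. pour(C -> B) -> (A=0 B=5 C=2)
  4. pour(B -> A) -> (A=4 B=1 C=2)
  5. empty(A) -> (A=0 B=1 C=2)
Target reached → yes.

Answer: yes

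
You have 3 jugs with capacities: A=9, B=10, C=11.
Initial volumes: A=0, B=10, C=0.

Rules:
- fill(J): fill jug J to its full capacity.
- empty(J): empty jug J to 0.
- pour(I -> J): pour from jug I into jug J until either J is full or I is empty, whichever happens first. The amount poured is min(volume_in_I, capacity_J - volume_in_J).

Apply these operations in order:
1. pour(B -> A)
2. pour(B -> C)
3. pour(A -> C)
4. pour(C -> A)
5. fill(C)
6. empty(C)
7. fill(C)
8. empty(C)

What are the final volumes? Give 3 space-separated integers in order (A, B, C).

Answer: 9 0 0

Derivation:
Step 1: pour(B -> A) -> (A=9 B=1 C=0)
Step 2: pour(B -> C) -> (A=9 B=0 C=1)
Step 3: pour(A -> C) -> (A=0 B=0 C=10)
Step 4: pour(C -> A) -> (A=9 B=0 C=1)
Step 5: fill(C) -> (A=9 B=0 C=11)
Step 6: empty(C) -> (A=9 B=0 C=0)
Step 7: fill(C) -> (A=9 B=0 C=11)
Step 8: empty(C) -> (A=9 B=0 C=0)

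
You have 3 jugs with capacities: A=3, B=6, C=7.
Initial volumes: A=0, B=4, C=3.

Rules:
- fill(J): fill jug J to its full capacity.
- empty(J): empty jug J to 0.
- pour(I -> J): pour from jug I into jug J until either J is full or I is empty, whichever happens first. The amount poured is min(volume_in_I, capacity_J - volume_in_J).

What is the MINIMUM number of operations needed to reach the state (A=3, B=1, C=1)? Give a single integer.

BFS from (A=0, B=4, C=3). One shortest path:
  1. fill(C) -> (A=0 B=4 C=7)
  2. pour(B -> A) -> (A=3 B=1 C=7)
  3. empty(A) -> (A=0 B=1 C=7)
  4. pour(C -> A) -> (A=3 B=1 C=4)
  5. empty(A) -> (A=0 B=1 C=4)
  6. pour(C -> A) -> (A=3 B=1 C=1)
Reached target in 6 moves.

Answer: 6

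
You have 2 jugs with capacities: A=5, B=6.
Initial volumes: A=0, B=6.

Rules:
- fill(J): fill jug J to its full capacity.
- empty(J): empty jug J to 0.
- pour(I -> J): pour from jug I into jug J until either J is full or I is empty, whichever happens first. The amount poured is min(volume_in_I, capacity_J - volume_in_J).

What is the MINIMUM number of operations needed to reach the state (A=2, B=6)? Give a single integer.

Answer: 8

Derivation:
BFS from (A=0, B=6). One shortest path:
  1. pour(B -> A) -> (A=5 B=1)
  2. empty(A) -> (A=0 B=1)
  3. pour(B -> A) -> (A=1 B=0)
  4. fill(B) -> (A=1 B=6)
  5. pour(B -> A) -> (A=5 B=2)
  6. empty(A) -> (A=0 B=2)
  7. pour(B -> A) -> (A=2 B=0)
  8. fill(B) -> (A=2 B=6)
Reached target in 8 moves.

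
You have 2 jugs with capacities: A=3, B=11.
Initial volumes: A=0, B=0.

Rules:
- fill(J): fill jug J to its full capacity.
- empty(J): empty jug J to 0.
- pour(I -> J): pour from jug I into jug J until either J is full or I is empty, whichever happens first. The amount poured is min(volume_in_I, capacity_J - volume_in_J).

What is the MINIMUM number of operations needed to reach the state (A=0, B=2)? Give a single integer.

BFS from (A=0, B=0). One shortest path:
  1. fill(B) -> (A=0 B=11)
  2. pour(B -> A) -> (A=3 B=8)
  3. empty(A) -> (A=0 B=8)
  4. pour(B -> A) -> (A=3 B=5)
  5. empty(A) -> (A=0 B=5)
  6. pour(B -> A) -> (A=3 B=2)
  7. empty(A) -> (A=0 B=2)
Reached target in 7 moves.

Answer: 7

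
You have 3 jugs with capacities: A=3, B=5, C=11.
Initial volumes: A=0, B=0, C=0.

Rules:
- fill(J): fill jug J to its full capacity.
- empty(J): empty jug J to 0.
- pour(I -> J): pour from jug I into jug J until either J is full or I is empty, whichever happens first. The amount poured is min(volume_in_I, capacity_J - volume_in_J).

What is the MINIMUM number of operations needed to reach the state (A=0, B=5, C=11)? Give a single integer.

Answer: 2

Derivation:
BFS from (A=0, B=0, C=0). One shortest path:
  1. fill(B) -> (A=0 B=5 C=0)
  2. fill(C) -> (A=0 B=5 C=11)
Reached target in 2 moves.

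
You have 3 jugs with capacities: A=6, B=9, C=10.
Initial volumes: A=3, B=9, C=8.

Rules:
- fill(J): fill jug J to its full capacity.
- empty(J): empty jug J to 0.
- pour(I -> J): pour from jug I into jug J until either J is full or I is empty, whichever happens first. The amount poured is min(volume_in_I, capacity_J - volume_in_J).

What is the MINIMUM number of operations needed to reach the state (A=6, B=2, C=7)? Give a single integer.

BFS from (A=3, B=9, C=8). One shortest path:
  1. empty(B) -> (A=3 B=0 C=8)
  2. pour(C -> B) -> (A=3 B=8 C=0)
  3. fill(C) -> (A=3 B=8 C=10)
  4. pour(C -> A) -> (A=6 B=8 C=7)
  5. empty(A) -> (A=0 B=8 C=7)
  6. pour(B -> A) -> (A=6 B=2 C=7)
Reached target in 6 moves.

Answer: 6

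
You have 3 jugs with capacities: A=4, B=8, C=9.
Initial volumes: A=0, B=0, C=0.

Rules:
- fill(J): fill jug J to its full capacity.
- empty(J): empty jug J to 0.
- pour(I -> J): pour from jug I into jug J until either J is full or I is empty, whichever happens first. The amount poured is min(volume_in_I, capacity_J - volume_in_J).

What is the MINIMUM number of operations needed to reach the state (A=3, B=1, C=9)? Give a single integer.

BFS from (A=0, B=0, C=0). One shortest path:
  1. fill(C) -> (A=0 B=0 C=9)
  2. pour(C -> B) -> (A=0 B=8 C=1)
  3. pour(C -> A) -> (A=1 B=8 C=0)
  4. pour(B -> C) -> (A=1 B=0 C=8)
  5. pour(A -> B) -> (A=0 B=1 C=8)
  6. fill(A) -> (A=4 B=1 C=8)
  7. pour(A -> C) -> (A=3 B=1 C=9)
Reached target in 7 moves.

Answer: 7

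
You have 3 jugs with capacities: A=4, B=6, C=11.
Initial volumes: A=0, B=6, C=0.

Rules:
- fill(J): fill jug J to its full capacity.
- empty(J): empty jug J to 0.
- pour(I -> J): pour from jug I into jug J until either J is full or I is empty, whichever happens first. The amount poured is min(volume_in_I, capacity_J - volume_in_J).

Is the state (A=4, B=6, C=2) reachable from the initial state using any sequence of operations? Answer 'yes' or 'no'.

BFS from (A=0, B=6, C=0):
  1. pour(B -> A) -> (A=4 B=2 C=0)
  2. pour(B -> C) -> (A=4 B=0 C=2)
  3. fill(B) -> (A=4 B=6 C=2)
Target reached → yes.

Answer: yes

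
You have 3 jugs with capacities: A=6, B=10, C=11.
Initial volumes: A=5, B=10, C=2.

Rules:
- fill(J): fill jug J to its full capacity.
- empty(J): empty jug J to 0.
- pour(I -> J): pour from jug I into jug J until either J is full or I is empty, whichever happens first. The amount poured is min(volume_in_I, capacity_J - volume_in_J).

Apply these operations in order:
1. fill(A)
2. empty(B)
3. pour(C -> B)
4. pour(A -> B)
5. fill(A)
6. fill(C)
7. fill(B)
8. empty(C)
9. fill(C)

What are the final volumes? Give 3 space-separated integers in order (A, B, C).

Step 1: fill(A) -> (A=6 B=10 C=2)
Step 2: empty(B) -> (A=6 B=0 C=2)
Step 3: pour(C -> B) -> (A=6 B=2 C=0)
Step 4: pour(A -> B) -> (A=0 B=8 C=0)
Step 5: fill(A) -> (A=6 B=8 C=0)
Step 6: fill(C) -> (A=6 B=8 C=11)
Step 7: fill(B) -> (A=6 B=10 C=11)
Step 8: empty(C) -> (A=6 B=10 C=0)
Step 9: fill(C) -> (A=6 B=10 C=11)

Answer: 6 10 11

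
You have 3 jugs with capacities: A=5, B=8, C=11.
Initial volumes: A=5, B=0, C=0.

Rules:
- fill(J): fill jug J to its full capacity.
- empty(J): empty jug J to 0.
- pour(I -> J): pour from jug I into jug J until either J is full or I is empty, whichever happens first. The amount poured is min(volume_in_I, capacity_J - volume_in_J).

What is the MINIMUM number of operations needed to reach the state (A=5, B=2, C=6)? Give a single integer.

Answer: 4

Derivation:
BFS from (A=5, B=0, C=0). One shortest path:
  1. fill(B) -> (A=5 B=8 C=0)
  2. pour(A -> C) -> (A=0 B=8 C=5)
  3. pour(B -> C) -> (A=0 B=2 C=11)
  4. pour(C -> A) -> (A=5 B=2 C=6)
Reached target in 4 moves.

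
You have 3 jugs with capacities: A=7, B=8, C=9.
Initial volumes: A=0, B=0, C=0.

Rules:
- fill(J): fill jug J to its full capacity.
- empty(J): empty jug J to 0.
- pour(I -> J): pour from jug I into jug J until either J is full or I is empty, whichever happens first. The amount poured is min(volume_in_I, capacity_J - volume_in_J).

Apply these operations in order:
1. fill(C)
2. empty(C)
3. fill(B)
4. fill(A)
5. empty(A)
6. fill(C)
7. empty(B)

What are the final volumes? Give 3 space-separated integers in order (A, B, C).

Step 1: fill(C) -> (A=0 B=0 C=9)
Step 2: empty(C) -> (A=0 B=0 C=0)
Step 3: fill(B) -> (A=0 B=8 C=0)
Step 4: fill(A) -> (A=7 B=8 C=0)
Step 5: empty(A) -> (A=0 B=8 C=0)
Step 6: fill(C) -> (A=0 B=8 C=9)
Step 7: empty(B) -> (A=0 B=0 C=9)

Answer: 0 0 9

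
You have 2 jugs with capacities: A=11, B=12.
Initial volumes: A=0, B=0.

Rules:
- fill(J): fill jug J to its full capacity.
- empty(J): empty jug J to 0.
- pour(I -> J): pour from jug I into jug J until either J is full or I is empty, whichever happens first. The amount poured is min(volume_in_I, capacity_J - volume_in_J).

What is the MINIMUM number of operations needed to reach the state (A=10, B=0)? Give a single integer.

Answer: 5

Derivation:
BFS from (A=0, B=0). One shortest path:
  1. fill(A) -> (A=11 B=0)
  2. pour(A -> B) -> (A=0 B=11)
  3. fill(A) -> (A=11 B=11)
  4. pour(A -> B) -> (A=10 B=12)
  5. empty(B) -> (A=10 B=0)
Reached target in 5 moves.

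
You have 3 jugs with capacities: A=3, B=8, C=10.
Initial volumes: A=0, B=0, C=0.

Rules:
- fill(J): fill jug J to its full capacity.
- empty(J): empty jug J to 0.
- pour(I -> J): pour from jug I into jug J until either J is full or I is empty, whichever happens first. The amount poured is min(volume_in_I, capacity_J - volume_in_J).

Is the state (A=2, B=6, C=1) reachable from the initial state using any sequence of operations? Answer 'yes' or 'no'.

BFS explored all 270 reachable states.
Reachable set includes: (0,0,0), (0,0,1), (0,0,2), (0,0,3), (0,0,4), (0,0,5), (0,0,6), (0,0,7), (0,0,8), (0,0,9), (0,0,10), (0,1,0) ...
Target (A=2, B=6, C=1) not in reachable set → no.

Answer: no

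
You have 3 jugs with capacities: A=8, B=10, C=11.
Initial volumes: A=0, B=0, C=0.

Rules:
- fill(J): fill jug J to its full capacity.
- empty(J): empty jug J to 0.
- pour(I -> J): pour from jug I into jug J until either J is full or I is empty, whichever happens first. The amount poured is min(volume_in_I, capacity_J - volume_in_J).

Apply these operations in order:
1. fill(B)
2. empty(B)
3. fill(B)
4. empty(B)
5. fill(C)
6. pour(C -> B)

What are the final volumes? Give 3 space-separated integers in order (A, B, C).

Answer: 0 10 1

Derivation:
Step 1: fill(B) -> (A=0 B=10 C=0)
Step 2: empty(B) -> (A=0 B=0 C=0)
Step 3: fill(B) -> (A=0 B=10 C=0)
Step 4: empty(B) -> (A=0 B=0 C=0)
Step 5: fill(C) -> (A=0 B=0 C=11)
Step 6: pour(C -> B) -> (A=0 B=10 C=1)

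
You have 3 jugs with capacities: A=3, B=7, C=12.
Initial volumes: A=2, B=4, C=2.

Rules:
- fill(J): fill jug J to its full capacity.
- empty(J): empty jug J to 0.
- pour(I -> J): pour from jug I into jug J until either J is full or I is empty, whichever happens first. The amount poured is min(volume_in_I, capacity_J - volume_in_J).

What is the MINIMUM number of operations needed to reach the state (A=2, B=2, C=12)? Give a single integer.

Answer: 3

Derivation:
BFS from (A=2, B=4, C=2). One shortest path:
  1. empty(B) -> (A=2 B=0 C=2)
  2. pour(C -> B) -> (A=2 B=2 C=0)
  3. fill(C) -> (A=2 B=2 C=12)
Reached target in 3 moves.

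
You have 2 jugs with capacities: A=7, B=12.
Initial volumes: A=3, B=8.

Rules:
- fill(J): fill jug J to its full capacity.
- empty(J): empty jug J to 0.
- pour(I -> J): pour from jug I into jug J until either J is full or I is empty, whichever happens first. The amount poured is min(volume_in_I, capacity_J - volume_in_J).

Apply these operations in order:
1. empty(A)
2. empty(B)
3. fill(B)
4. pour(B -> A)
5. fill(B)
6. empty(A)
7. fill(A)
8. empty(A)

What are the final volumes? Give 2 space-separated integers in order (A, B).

Answer: 0 12

Derivation:
Step 1: empty(A) -> (A=0 B=8)
Step 2: empty(B) -> (A=0 B=0)
Step 3: fill(B) -> (A=0 B=12)
Step 4: pour(B -> A) -> (A=7 B=5)
Step 5: fill(B) -> (A=7 B=12)
Step 6: empty(A) -> (A=0 B=12)
Step 7: fill(A) -> (A=7 B=12)
Step 8: empty(A) -> (A=0 B=12)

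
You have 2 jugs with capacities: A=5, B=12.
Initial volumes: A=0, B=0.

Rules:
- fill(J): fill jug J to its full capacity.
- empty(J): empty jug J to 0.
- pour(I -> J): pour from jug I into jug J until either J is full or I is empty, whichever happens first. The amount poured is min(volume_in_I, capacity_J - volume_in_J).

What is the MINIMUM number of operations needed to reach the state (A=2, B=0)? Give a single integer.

BFS from (A=0, B=0). One shortest path:
  1. fill(B) -> (A=0 B=12)
  2. pour(B -> A) -> (A=5 B=7)
  3. empty(A) -> (A=0 B=7)
  4. pour(B -> A) -> (A=5 B=2)
  5. empty(A) -> (A=0 B=2)
  6. pour(B -> A) -> (A=2 B=0)
Reached target in 6 moves.

Answer: 6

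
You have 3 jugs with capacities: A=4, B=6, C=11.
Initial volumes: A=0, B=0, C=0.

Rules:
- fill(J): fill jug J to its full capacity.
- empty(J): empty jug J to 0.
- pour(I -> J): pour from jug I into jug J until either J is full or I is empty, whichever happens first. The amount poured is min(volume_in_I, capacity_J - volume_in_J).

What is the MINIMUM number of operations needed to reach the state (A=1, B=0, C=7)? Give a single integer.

BFS from (A=0, B=0, C=0). One shortest path:
  1. fill(B) -> (A=0 B=6 C=0)
  2. pour(B -> C) -> (A=0 B=0 C=6)
  3. fill(B) -> (A=0 B=6 C=6)
  4. pour(B -> C) -> (A=0 B=1 C=11)
  5. pour(C -> A) -> (A=4 B=1 C=7)
  6. empty(A) -> (A=0 B=1 C=7)
  7. pour(B -> A) -> (A=1 B=0 C=7)
Reached target in 7 moves.

Answer: 7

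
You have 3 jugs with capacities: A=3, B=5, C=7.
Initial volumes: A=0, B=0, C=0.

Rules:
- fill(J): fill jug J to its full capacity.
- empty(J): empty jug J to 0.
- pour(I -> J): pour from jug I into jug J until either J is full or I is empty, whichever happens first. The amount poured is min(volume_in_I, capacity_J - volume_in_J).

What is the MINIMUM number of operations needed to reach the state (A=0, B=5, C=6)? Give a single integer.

Answer: 5

Derivation:
BFS from (A=0, B=0, C=0). One shortest path:
  1. fill(A) -> (A=3 B=0 C=0)
  2. fill(B) -> (A=3 B=5 C=0)
  3. pour(A -> C) -> (A=0 B=5 C=3)
  4. fill(A) -> (A=3 B=5 C=3)
  5. pour(A -> C) -> (A=0 B=5 C=6)
Reached target in 5 moves.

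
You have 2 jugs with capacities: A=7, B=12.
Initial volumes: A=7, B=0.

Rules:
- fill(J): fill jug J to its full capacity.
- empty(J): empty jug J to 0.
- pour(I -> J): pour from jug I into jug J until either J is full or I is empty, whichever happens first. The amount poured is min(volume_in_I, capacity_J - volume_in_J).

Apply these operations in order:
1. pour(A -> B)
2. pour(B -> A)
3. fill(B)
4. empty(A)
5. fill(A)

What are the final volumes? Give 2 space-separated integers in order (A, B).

Answer: 7 12

Derivation:
Step 1: pour(A -> B) -> (A=0 B=7)
Step 2: pour(B -> A) -> (A=7 B=0)
Step 3: fill(B) -> (A=7 B=12)
Step 4: empty(A) -> (A=0 B=12)
Step 5: fill(A) -> (A=7 B=12)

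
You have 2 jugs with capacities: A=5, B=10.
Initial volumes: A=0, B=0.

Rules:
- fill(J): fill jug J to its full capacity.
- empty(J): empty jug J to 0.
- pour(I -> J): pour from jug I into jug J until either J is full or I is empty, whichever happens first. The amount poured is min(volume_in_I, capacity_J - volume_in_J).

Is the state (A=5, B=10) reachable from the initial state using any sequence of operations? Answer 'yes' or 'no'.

Answer: yes

Derivation:
BFS from (A=0, B=0):
  1. fill(A) -> (A=5 B=0)
  2. fill(B) -> (A=5 B=10)
Target reached → yes.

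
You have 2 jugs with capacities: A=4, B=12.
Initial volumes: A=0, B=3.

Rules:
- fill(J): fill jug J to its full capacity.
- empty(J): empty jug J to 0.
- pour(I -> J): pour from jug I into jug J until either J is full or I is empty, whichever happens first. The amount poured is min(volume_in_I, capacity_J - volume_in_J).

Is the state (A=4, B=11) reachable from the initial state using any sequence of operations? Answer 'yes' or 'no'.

Answer: yes

Derivation:
BFS from (A=0, B=3):
  1. pour(B -> A) -> (A=3 B=0)
  2. fill(B) -> (A=3 B=12)
  3. pour(B -> A) -> (A=4 B=11)
Target reached → yes.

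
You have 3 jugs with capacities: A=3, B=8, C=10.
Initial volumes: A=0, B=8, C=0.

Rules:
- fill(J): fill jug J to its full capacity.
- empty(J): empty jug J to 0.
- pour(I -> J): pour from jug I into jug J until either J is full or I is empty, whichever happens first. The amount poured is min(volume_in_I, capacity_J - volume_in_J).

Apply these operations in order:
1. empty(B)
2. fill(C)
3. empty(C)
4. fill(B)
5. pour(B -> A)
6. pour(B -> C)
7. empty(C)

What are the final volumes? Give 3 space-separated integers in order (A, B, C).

Step 1: empty(B) -> (A=0 B=0 C=0)
Step 2: fill(C) -> (A=0 B=0 C=10)
Step 3: empty(C) -> (A=0 B=0 C=0)
Step 4: fill(B) -> (A=0 B=8 C=0)
Step 5: pour(B -> A) -> (A=3 B=5 C=0)
Step 6: pour(B -> C) -> (A=3 B=0 C=5)
Step 7: empty(C) -> (A=3 B=0 C=0)

Answer: 3 0 0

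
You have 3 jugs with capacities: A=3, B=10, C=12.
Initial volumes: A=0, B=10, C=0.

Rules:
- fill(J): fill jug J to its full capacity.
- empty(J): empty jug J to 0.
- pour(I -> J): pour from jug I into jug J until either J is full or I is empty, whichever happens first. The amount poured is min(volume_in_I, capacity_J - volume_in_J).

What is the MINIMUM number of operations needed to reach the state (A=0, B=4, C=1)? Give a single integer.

BFS from (A=0, B=10, C=0). One shortest path:
  1. pour(B -> C) -> (A=0 B=0 C=10)
  2. fill(B) -> (A=0 B=10 C=10)
  3. pour(B -> A) -> (A=3 B=7 C=10)
  4. empty(A) -> (A=0 B=7 C=10)
  5. pour(B -> A) -> (A=3 B=4 C=10)
  6. pour(A -> C) -> (A=1 B=4 C=12)
  7. empty(C) -> (A=1 B=4 C=0)
  8. pour(A -> C) -> (A=0 B=4 C=1)
Reached target in 8 moves.

Answer: 8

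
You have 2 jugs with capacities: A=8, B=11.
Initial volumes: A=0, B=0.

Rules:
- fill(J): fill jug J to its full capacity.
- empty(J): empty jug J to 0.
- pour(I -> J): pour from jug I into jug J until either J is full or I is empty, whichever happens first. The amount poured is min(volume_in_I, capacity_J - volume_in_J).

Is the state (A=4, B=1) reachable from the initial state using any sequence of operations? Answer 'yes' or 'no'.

BFS explored all 38 reachable states.
Reachable set includes: (0,0), (0,1), (0,2), (0,3), (0,4), (0,5), (0,6), (0,7), (0,8), (0,9), (0,10), (0,11) ...
Target (A=4, B=1) not in reachable set → no.

Answer: no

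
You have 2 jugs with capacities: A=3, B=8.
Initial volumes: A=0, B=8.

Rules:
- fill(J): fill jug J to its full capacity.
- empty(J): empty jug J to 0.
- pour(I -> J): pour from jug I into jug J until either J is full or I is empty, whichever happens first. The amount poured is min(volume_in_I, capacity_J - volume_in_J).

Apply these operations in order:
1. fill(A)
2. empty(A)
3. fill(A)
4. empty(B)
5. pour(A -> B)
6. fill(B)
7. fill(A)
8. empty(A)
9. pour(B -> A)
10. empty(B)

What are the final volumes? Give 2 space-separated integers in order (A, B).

Step 1: fill(A) -> (A=3 B=8)
Step 2: empty(A) -> (A=0 B=8)
Step 3: fill(A) -> (A=3 B=8)
Step 4: empty(B) -> (A=3 B=0)
Step 5: pour(A -> B) -> (A=0 B=3)
Step 6: fill(B) -> (A=0 B=8)
Step 7: fill(A) -> (A=3 B=8)
Step 8: empty(A) -> (A=0 B=8)
Step 9: pour(B -> A) -> (A=3 B=5)
Step 10: empty(B) -> (A=3 B=0)

Answer: 3 0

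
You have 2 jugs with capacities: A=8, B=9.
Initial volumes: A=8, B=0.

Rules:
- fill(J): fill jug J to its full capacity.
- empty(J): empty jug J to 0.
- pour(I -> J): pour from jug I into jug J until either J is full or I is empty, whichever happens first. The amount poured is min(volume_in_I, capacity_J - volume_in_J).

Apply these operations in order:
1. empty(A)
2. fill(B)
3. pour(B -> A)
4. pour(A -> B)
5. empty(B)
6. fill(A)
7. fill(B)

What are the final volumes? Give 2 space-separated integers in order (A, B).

Step 1: empty(A) -> (A=0 B=0)
Step 2: fill(B) -> (A=0 B=9)
Step 3: pour(B -> A) -> (A=8 B=1)
Step 4: pour(A -> B) -> (A=0 B=9)
Step 5: empty(B) -> (A=0 B=0)
Step 6: fill(A) -> (A=8 B=0)
Step 7: fill(B) -> (A=8 B=9)

Answer: 8 9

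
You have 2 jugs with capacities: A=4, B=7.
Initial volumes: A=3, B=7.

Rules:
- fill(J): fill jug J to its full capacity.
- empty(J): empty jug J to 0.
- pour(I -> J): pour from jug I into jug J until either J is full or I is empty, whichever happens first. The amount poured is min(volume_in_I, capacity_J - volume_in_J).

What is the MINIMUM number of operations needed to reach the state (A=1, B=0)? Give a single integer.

BFS from (A=3, B=7). One shortest path:
  1. fill(A) -> (A=4 B=7)
  2. empty(B) -> (A=4 B=0)
  3. pour(A -> B) -> (A=0 B=4)
  4. fill(A) -> (A=4 B=4)
  5. pour(A -> B) -> (A=1 B=7)
  6. empty(B) -> (A=1 B=0)
Reached target in 6 moves.

Answer: 6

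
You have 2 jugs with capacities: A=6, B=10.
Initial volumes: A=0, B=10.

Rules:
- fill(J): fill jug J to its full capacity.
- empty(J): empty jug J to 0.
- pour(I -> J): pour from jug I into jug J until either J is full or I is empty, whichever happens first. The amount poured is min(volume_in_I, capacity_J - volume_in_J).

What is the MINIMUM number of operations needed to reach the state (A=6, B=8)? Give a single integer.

Answer: 5

Derivation:
BFS from (A=0, B=10). One shortest path:
  1. pour(B -> A) -> (A=6 B=4)
  2. empty(A) -> (A=0 B=4)
  3. pour(B -> A) -> (A=4 B=0)
  4. fill(B) -> (A=4 B=10)
  5. pour(B -> A) -> (A=6 B=8)
Reached target in 5 moves.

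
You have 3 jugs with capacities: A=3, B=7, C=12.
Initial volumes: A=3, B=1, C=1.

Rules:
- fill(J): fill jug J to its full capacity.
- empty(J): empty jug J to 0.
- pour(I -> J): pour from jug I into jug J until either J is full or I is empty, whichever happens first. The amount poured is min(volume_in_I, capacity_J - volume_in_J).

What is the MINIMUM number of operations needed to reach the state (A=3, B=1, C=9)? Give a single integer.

Answer: 3

Derivation:
BFS from (A=3, B=1, C=1). One shortest path:
  1. empty(A) -> (A=0 B=1 C=1)
  2. fill(C) -> (A=0 B=1 C=12)
  3. pour(C -> A) -> (A=3 B=1 C=9)
Reached target in 3 moves.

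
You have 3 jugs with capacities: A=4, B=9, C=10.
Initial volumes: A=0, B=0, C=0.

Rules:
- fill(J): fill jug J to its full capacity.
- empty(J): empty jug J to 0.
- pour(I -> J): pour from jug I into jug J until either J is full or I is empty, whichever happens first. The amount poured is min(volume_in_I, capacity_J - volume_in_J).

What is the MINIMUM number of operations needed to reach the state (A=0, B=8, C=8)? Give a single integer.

Answer: 8

Derivation:
BFS from (A=0, B=0, C=0). One shortest path:
  1. fill(A) -> (A=4 B=0 C=0)
  2. pour(A -> B) -> (A=0 B=4 C=0)
  3. fill(A) -> (A=4 B=4 C=0)
  4. pour(A -> B) -> (A=0 B=8 C=0)
  5. fill(A) -> (A=4 B=8 C=0)
  6. pour(A -> C) -> (A=0 B=8 C=4)
  7. fill(A) -> (A=4 B=8 C=4)
  8. pour(A -> C) -> (A=0 B=8 C=8)
Reached target in 8 moves.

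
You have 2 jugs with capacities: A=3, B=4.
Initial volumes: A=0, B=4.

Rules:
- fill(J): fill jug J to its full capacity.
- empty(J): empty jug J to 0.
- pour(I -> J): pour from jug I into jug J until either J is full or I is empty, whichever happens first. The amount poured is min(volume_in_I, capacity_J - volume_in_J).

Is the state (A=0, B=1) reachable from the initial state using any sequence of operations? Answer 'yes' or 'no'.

BFS from (A=0, B=4):
  1. pour(B -> A) -> (A=3 B=1)
  2. empty(A) -> (A=0 B=1)
Target reached → yes.

Answer: yes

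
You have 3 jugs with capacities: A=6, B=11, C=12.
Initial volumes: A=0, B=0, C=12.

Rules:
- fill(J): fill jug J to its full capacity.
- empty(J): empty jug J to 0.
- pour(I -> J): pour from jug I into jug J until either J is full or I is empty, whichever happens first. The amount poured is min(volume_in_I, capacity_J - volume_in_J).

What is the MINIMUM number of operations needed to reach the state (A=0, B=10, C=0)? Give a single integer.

BFS from (A=0, B=0, C=12). One shortest path:
  1. fill(B) -> (A=0 B=11 C=12)
  2. empty(C) -> (A=0 B=11 C=0)
  3. pour(B -> C) -> (A=0 B=0 C=11)
  4. fill(B) -> (A=0 B=11 C=11)
  5. pour(B -> C) -> (A=0 B=10 C=12)
  6. empty(C) -> (A=0 B=10 C=0)
Reached target in 6 moves.

Answer: 6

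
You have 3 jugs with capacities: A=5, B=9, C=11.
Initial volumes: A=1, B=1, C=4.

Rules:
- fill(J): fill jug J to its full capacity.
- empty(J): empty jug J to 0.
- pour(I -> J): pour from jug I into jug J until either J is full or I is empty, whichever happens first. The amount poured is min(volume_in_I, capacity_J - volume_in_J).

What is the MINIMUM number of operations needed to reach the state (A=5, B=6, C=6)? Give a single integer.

Answer: 4

Derivation:
BFS from (A=1, B=1, C=4). One shortest path:
  1. fill(A) -> (A=5 B=1 C=4)
  2. fill(C) -> (A=5 B=1 C=11)
  3. pour(A -> B) -> (A=0 B=6 C=11)
  4. pour(C -> A) -> (A=5 B=6 C=6)
Reached target in 4 moves.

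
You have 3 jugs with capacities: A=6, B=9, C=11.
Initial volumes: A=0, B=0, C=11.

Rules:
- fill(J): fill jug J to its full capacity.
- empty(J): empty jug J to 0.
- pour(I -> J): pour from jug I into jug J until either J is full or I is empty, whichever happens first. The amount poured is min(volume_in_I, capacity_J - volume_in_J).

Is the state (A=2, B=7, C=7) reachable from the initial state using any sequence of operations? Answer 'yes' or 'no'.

Answer: no

Derivation:
BFS explored all 440 reachable states.
Reachable set includes: (0,0,0), (0,0,1), (0,0,2), (0,0,3), (0,0,4), (0,0,5), (0,0,6), (0,0,7), (0,0,8), (0,0,9), (0,0,10), (0,0,11) ...
Target (A=2, B=7, C=7) not in reachable set → no.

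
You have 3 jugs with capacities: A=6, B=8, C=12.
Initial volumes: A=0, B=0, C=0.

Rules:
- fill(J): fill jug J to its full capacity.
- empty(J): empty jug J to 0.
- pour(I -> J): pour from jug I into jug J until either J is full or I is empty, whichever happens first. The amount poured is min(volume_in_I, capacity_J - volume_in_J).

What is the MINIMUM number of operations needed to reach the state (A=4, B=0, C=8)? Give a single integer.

BFS from (A=0, B=0, C=0). One shortest path:
  1. fill(C) -> (A=0 B=0 C=12)
  2. pour(C -> B) -> (A=0 B=8 C=4)
  3. pour(C -> A) -> (A=4 B=8 C=0)
  4. pour(B -> C) -> (A=4 B=0 C=8)
Reached target in 4 moves.

Answer: 4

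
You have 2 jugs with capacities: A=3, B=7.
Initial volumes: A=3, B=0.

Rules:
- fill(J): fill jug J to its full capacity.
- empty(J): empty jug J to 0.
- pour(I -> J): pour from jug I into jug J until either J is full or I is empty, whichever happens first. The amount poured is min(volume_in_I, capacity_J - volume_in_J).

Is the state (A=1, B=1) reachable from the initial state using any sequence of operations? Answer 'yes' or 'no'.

BFS explored all 20 reachable states.
Reachable set includes: (0,0), (0,1), (0,2), (0,3), (0,4), (0,5), (0,6), (0,7), (1,0), (1,7), (2,0), (2,7) ...
Target (A=1, B=1) not in reachable set → no.

Answer: no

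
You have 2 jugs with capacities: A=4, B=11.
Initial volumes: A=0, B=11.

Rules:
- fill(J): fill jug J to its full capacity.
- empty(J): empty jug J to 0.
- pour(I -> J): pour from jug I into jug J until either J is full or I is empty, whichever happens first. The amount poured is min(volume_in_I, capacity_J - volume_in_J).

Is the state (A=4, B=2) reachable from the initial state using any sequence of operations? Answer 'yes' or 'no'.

Answer: yes

Derivation:
BFS from (A=0, B=11):
  1. pour(B -> A) -> (A=4 B=7)
  2. empty(A) -> (A=0 B=7)
  3. pour(B -> A) -> (A=4 B=3)
  4. empty(A) -> (A=0 B=3)
  5. pour(B -> A) -> (A=3 B=0)
  6. fill(B) -> (A=3 B=11)
  7. pour(B -> A) -> (A=4 B=10)
  8. empty(A) -> (A=0 B=10)
  9. pour(B -> A) -> (A=4 B=6)
  10. empty(A) -> (A=0 B=6)
  11. pour(B -> A) -> (A=4 B=2)
Target reached → yes.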